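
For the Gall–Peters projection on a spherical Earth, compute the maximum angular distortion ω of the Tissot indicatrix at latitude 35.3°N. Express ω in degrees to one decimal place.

The Gall–Peters projection is cylindrical equal-area with φ₀ = 45°. Cylindrical equal-area (φ₀ = 45°): h = cos φ / cos 45° along meridians, k = cos 45° / cos φ along parallels; h·k = 1.
At 35.3°: h = 1.154, k = 0.8664; principal scales a = 1.154, b = 0.8664.
sin(ω/2) = (a − b)/(a + b) = 0.2878/2.021 = 0.1424, so ω = 2 arcsin(0.1424) ≈ 16.4°.

16.4°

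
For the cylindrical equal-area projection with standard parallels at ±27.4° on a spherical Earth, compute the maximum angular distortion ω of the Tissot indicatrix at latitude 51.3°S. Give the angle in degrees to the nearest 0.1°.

39.4°

A cylindrical equal-area projection with standard parallel φ₀ has meridian scale h = cos φ / cos φ₀ and parallel scale k = cos φ₀ / cos φ (so areas are preserved, h·k = 1).
At 51.3°: h = 0.7042, k = 1.420; principal scales a = 1.420, b = 0.7042.
sin(ω/2) = (a − b)/(a + b) = 0.7157/2.124 = 0.3369, so ω = 2 arcsin(0.3369) ≈ 39.4°.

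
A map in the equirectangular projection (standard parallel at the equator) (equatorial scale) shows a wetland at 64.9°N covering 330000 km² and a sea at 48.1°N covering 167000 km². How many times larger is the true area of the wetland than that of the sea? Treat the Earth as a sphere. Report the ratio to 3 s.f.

Plate carrée has h = 1 and k = sec φ, giving areal scale sec φ; true area = (apparent area) · cos φ.
True area of wetland: 330000 × cos(64.9°) = 330000 × 0.4242 = 140000 km².
True area of sea: 167000 × cos(48.1°) = 167000 × 0.6678 = 111500 km².
Ratio = 140000 / 111500 ≈ 1.26.

1.26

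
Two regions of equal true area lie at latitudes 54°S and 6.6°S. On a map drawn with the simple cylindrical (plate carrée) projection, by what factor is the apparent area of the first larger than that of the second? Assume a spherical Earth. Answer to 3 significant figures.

1.69

In the plate carrée (x = Rλ, y = Rφ), meridians are true-scale (h = 1) and parallels are stretched by k = sec φ.
Areal scale at 54°: h·k = 1.000 × 1.701 = 1.701.
Areal scale at 6.6°: h·k = 1.000 × 1.007 = 1.007.
Ratio = 1.701/1.007 ≈ 1.69.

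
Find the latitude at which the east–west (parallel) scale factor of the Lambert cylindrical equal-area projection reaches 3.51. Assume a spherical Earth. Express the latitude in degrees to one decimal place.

73.4°

The Lambert cylindrical equal-area projection is the cylindrical equal-area projection with its standard parallel at the equator (φ₀ = 0). For cylindrical equal-area with standard parallel φ₀, h = cos φ / cos φ₀ and k = cos φ₀ / cos φ, so h·k = 1.
k = cos φ₀ / cos φ = 3.51  ⇒  cos φ = cos 0° / 3.51 = 0.2849.
φ = arccos(0.2849) ≈ 73.4°.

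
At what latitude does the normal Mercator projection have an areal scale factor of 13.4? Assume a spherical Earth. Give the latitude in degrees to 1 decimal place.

74.1°

Mercator areal scale is sec²φ.
sec²φ = 13.4  ⇒  cos²φ = 0.07463  ⇒  cos φ = 0.2732.
φ = arccos(0.2732) ≈ 74.1°.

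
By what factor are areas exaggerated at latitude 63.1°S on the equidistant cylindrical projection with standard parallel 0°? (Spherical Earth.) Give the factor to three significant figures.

For the equirectangular projection with φ₀ = 0 (plate carrée), h = 1 along meridians and k = sec φ along parallels.
Areal scale = h·k = 1 × sec φ; at 63.1°, h = 1.000, k = 2.210, so h·k = 2.210.

2.21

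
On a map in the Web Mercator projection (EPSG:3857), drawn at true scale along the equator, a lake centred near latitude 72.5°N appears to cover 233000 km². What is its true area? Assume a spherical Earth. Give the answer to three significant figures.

21100 km²

The Mercator projection is conformal; its linear scale factor is the same in every direction and equals sec φ = 1/cos φ.
Areal scale = k² = sec²φ = 1/cos²(72.5°) = 1/0.3007² = 11.06.
True area = apparent / (areal scale) = 233000 / 11.06 ≈ 21100 km².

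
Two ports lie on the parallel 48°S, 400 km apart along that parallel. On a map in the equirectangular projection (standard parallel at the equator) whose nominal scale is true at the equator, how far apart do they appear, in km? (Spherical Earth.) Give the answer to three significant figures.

598 km

For the equirectangular projection with φ₀ = 0 (plate carrée), h = 1 along meridians and k = sec φ along parallels.
Along the parallel, k = sec 48° = 1/0.6691 = 1.494.
Map distance = 400 × 1.494 ≈ 598 km.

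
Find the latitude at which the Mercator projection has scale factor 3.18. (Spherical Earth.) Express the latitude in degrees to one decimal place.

Mercator scale is k = sec φ = 1/cos φ.
1/cos φ = 3.18  ⇒  cos φ = 0.3145  ⇒  φ = arccos(0.3145) ≈ 71.7°.

71.7°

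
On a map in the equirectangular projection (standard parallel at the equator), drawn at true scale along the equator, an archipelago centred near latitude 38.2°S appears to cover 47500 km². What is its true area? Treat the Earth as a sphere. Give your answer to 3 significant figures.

In the plate carrée (x = Rλ, y = Rφ), meridians are true-scale (h = 1) and parallels are stretched by k = sec φ.
Areal scale = h·k = 1 × sec φ; at 38.2°, h = 1.000, k = 1.272, so h·k = 1.272.
True area = apparent / (areal scale) = 47500 / 1.272 ≈ 37300 km².

37300 km²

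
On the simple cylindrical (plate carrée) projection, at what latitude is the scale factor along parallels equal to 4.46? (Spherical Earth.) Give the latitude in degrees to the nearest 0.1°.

77.0°

Plate carrée: h = 1, k = sec φ along parallels.
sec φ = 4.46  ⇒  cos φ = 0.2242  ⇒  φ ≈ 77.0°.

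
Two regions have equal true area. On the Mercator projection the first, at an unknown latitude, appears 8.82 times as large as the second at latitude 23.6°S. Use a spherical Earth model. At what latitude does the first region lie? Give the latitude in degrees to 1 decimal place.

72.0°

On Mercator, (apparent₁)/(apparent₂) = sec²φ₁ / sec²φ₂ when true areas are equal.
cos²φ₂ / cos²φ₁ = 8.82  ⇒  cos φ₁ = cos 23.6° / √8.82 = 0.9164/2.970 = 0.3086.
φ₁ = arccos(0.3086) ≈ 72.0°.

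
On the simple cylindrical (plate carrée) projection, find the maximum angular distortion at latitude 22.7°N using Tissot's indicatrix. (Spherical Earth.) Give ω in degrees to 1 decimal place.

4.6°

Plate carrée maps x = Rλ, y = Rφ. The meridian scale is h = 1 and the parallel scale is k = 1/cos φ = sec φ.
At 22.7°: h = 1.000, k = 1.084; principal scales a = 1.084, b = 1.000.
sin(ω/2) = (a − b)/(a + b) = 0.08397/2.084 = 0.04029, so ω = 2 arcsin(0.04029) ≈ 4.6°.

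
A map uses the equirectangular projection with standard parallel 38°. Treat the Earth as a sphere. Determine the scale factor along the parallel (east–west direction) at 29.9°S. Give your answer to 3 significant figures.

0.909

In the equirectangular projection with standard parallel φ₀ = 38° (x = Rλ cos φ₀, y = Rφ), meridians are true-scale (h = 1) and the parallel scale is k = cos φ₀ / cos φ.
k = cos 38° / cos 29.9° = 0.7880/0.8669 = 0.9090.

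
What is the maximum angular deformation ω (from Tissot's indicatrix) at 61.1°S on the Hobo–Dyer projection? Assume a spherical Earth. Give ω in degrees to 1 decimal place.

Hobo–Dyer is a cylindrical equal-area projection with standard parallels at ±37.5°. A cylindrical equal-area projection with standard parallel φ₀ has meridian scale h = cos φ / cos φ₀ and parallel scale k = cos φ₀ / cos φ (so areas are preserved, h·k = 1).
At 61.1°: h = 0.6092, k = 1.642; principal scales a = 1.642, b = 0.6092.
sin(ω/2) = (a − b)/(a + b) = 1.032/2.251 = 0.4587, so ω = 2 arcsin(0.4587) ≈ 54.6°.

54.6°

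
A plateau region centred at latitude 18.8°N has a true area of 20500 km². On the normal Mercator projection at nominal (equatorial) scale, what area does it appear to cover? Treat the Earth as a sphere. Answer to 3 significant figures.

Mercator is conformal, so the point scale is isotropic: h = k = sec φ = 1/cos φ.
Areal scale = k² = sec²φ = 1/cos²(18.8°) = 1/0.9466² = 1.116.
Apparent area = 20500 × 1.116 ≈ 22900 km².

22900 km²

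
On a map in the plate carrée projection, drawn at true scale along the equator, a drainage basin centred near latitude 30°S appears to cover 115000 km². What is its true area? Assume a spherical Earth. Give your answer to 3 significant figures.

For the equirectangular projection with φ₀ = 0 (plate carrée), h = 1 along meridians and k = sec φ along parallels.
Areal scale = h·k = 1 × sec φ; at 30°, h = 1.000, k = 1.155, so h·k = 1.155.
True area = apparent / (areal scale) = 115000 / 1.155 ≈ 99600 km².

99600 km²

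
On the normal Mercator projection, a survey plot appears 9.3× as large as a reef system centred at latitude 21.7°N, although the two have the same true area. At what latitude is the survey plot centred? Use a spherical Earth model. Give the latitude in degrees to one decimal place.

72.3°

On Mercator, (apparent₁)/(apparent₂) = sec²φ₁ / sec²φ₂ when true areas are equal.
cos²φ₂ / cos²φ₁ = 9.3  ⇒  cos φ₁ = cos 21.7° / √9.3 = 0.9291/3.050 = 0.3047.
φ₁ = arccos(0.3047) ≈ 72.3°.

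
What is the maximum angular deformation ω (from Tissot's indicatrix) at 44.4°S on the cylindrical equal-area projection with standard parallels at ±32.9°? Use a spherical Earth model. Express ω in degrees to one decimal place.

18.4°

A cylindrical equal-area projection with standard parallel φ₀ has meridian scale h = cos φ / cos φ₀ and parallel scale k = cos φ₀ / cos φ (so areas are preserved, h·k = 1).
At 44.4°: h = 0.8509, k = 1.175; principal scales a = 1.175, b = 0.8509.
sin(ω/2) = (a − b)/(a + b) = 0.3242/2.026 = 0.1600, so ω = 2 arcsin(0.1600) ≈ 18.4°.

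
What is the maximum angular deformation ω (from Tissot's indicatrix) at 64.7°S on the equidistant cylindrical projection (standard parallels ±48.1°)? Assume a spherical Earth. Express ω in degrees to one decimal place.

25.4°

The equidistant cylindrical projection with φ₀ = 48.1° has h = 1 (meridians true) and k = cos φ₀ / cos φ along parallels.
At 64.7°: h = 1.000, k = 1.563; principal scales a = 1.563, b = 1.000.
sin(ω/2) = (a − b)/(a + b) = 0.5627/2.563 = 0.2196, so ω = 2 arcsin(0.2196) ≈ 25.4°.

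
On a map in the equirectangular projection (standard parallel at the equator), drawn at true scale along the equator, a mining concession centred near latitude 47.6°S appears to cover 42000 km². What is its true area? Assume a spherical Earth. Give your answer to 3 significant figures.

In the plate carrée (x = Rλ, y = Rφ), meridians are true-scale (h = 1) and parallels are stretched by k = sec φ.
Areal scale = h·k = 1 × sec φ; at 47.6°, h = 1.000, k = 1.483, so h·k = 1.483.
True area = apparent / (areal scale) = 42000 / 1.483 ≈ 28300 km².

28300 km²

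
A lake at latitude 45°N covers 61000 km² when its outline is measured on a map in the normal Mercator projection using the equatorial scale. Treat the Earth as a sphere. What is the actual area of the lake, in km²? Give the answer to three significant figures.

30500 km²

The Mercator projection is conformal; its linear scale factor is the same in every direction and equals sec φ = 1/cos φ.
Areal scale = k² = sec²φ = 1/cos²(45°) = 1/0.7071² = 2.000.
True area = apparent / (areal scale) = 61000 / 2.000 ≈ 30500 km².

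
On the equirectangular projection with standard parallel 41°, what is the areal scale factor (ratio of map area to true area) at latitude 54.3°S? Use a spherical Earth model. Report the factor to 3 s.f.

1.29

With standard parallel φ₀ = 41°, the equirectangular projection gives x = Rλ cos φ₀, y = Rφ, so h = 1 and k = cos 41° / cos φ.
Areal scale = h·k = 1 × cos φ₀ / cos φ; at 54.3°, h = 1.000, k = 1.293, so h·k = 1.293.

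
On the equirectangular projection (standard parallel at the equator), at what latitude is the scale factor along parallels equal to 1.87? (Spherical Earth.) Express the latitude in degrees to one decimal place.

Plate carrée: h = 1, k = sec φ along parallels.
sec φ = 1.87  ⇒  cos φ = 0.5348  ⇒  φ ≈ 57.7°.

57.7°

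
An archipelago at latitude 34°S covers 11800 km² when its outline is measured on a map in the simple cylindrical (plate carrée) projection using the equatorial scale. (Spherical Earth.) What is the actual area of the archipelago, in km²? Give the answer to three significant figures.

Plate carrée maps x = Rλ, y = Rφ. The meridian scale is h = 1 and the parallel scale is k = 1/cos φ = sec φ.
Areal scale = h·k = 1 × sec φ; at 34°, h = 1.000, k = 1.206, so h·k = 1.206.
True area = apparent / (areal scale) = 11800 / 1.206 ≈ 9780 km².

9780 km²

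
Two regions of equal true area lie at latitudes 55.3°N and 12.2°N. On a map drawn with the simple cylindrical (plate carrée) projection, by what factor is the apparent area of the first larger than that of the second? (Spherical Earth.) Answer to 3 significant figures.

Plate carrée maps x = Rλ, y = Rφ. The meridian scale is h = 1 and the parallel scale is k = 1/cos φ = sec φ.
Areal scale at 55.3°: h·k = 1.000 × 1.757 = 1.757.
Areal scale at 12.2°: h·k = 1.000 × 1.023 = 1.023.
Ratio = 1.757/1.023 ≈ 1.72.

1.72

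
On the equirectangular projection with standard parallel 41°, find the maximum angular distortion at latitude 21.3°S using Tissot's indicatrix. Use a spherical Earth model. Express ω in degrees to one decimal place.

With standard parallel φ₀ = 41°, the equirectangular projection gives x = Rλ cos φ₀, y = Rφ, so h = 1 and k = cos 41° / cos φ.
At 21.3°: h = 1.000, k = 0.8100; principal scales a = 1.000, b = 0.8100.
sin(ω/2) = (a − b)/(a + b) = 0.1900/1.810 = 0.1049, so ω = 2 arcsin(0.1049) ≈ 12.0°.

12.0°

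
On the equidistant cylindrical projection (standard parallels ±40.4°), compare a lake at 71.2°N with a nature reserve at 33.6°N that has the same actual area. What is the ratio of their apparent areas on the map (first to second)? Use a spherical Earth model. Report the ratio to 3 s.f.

2.58

With standard parallel φ₀ = 40.4°, the equirectangular projection gives x = Rλ cos φ₀, y = Rφ, so h = 1 and k = cos 40.4° / cos φ.
Areal scale at 71.2°: h·k = 1.000 × 2.363 = 2.363.
Areal scale at 33.6°: h·k = 1.000 × 0.9143 = 0.9143.
Ratio = 2.363/0.9143 ≈ 2.58.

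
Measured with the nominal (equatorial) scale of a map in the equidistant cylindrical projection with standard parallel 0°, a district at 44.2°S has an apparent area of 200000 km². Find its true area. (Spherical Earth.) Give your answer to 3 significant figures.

Plate carrée maps x = Rλ, y = Rφ. The meridian scale is h = 1 and the parallel scale is k = 1/cos φ = sec φ.
Areal scale = h·k = 1 × sec φ; at 44.2°, h = 1.000, k = 1.395, so h·k = 1.395.
True area = apparent / (areal scale) = 200000 / 1.395 ≈ 143000 km².

143000 km²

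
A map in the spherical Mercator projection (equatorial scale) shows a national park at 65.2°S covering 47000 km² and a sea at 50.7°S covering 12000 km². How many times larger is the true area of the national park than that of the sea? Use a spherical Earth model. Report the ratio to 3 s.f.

1.72

Mercator's areal exaggeration is sec²φ; hence true area = (apparent area) · cos²φ.
True area of national park: 47000 × cos²(65.2°) = 47000 × 0.1759 = 8269 km².
True area of sea: 12000 × cos²(50.7°) = 12000 × 0.4012 = 4814 km².
Ratio = 8269 / 4814 ≈ 1.72.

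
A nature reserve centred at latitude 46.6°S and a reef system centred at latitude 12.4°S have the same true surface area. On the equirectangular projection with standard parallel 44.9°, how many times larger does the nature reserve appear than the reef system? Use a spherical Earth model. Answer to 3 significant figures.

1.42

The equidistant cylindrical projection with φ₀ = 44.9° has h = 1 (meridians true) and k = cos φ₀ / cos φ along parallels.
Areal scale at 46.6°: h·k = 1.000 × 1.031 = 1.031.
Areal scale at 12.4°: h·k = 1.000 × 0.7253 = 0.7253.
Ratio = 1.031/0.7253 ≈ 1.42.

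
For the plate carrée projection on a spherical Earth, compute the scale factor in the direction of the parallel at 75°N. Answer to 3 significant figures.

Plate carrée maps x = Rλ, y = Rφ. The meridian scale is h = 1 and the parallel scale is k = 1/cos φ = sec φ.
k = 1/cos 75° = 1/0.2588 = 3.864.

3.86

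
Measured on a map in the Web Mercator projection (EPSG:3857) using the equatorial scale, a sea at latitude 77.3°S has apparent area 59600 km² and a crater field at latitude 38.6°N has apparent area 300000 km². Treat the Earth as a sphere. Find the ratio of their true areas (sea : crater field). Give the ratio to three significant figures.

0.0157

Mercator's areal exaggeration is sec²φ; hence true area = (apparent area) · cos²φ.
True area of sea: 59600 × cos²(77.3°) = 59600 × 0.04833 = 2881 km².
True area of crater field: 300000 × cos²(38.6°) = 300000 × 0.6108 = 183200 km².
Ratio = 2881 / 183200 ≈ 0.0157.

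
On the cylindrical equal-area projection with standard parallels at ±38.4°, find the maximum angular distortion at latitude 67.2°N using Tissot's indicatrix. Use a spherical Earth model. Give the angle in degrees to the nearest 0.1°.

74.8°

A cylindrical equal-area projection with standard parallel φ₀ has meridian scale h = cos φ / cos φ₀ and parallel scale k = cos φ₀ / cos φ (so areas are preserved, h·k = 1).
At 67.2°: h = 0.4945, k = 2.022; principal scales a = 2.022, b = 0.4945.
sin(ω/2) = (a − b)/(a + b) = 1.528/2.517 = 0.6071, so ω = 2 arcsin(0.6071) ≈ 74.8°.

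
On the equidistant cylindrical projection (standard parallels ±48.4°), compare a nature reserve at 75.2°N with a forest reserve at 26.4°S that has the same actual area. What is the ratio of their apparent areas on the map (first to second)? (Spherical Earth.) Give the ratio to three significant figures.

In the equirectangular projection with standard parallel φ₀ = 48.4° (x = Rλ cos φ₀, y = Rφ), meridians are true-scale (h = 1) and the parallel scale is k = cos φ₀ / cos φ.
Areal scale at 75.2°: h·k = 1.000 × 2.599 = 2.599.
Areal scale at 26.4°: h·k = 1.000 × 0.7412 = 0.7412.
Ratio = 2.599/0.7412 ≈ 3.51.

3.51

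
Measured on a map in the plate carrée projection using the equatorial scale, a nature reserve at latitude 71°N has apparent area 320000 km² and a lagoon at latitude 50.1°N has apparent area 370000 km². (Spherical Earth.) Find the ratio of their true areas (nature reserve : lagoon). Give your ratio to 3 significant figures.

0.439

Plate carrée has h = 1 and k = sec φ, giving areal scale sec φ; true area = (apparent area) · cos φ.
True area of nature reserve: 320000 × cos(71°) = 320000 × 0.3256 = 104200 km².
True area of lagoon: 370000 × cos(50.1°) = 370000 × 0.6414 = 237300 km².
Ratio = 104200 / 237300 ≈ 0.439.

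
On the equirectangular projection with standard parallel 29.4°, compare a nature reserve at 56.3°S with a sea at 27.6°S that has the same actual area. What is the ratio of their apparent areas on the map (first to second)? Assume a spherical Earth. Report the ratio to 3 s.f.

The equidistant cylindrical projection with φ₀ = 29.4° has h = 1 (meridians true) and k = cos φ₀ / cos φ along parallels.
Areal scale at 56.3°: h·k = 1.000 × 1.570 = 1.570.
Areal scale at 27.6°: h·k = 1.000 × 0.9831 = 0.9831.
Ratio = 1.570/0.9831 ≈ 1.60.

1.60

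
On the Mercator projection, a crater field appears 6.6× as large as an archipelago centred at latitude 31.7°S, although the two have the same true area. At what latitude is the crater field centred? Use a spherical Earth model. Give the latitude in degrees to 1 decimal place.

70.7°

On Mercator, (apparent₁)/(apparent₂) = sec²φ₁ / sec²φ₂ when true areas are equal.
cos²φ₂ / cos²φ₁ = 6.6  ⇒  cos φ₁ = cos 31.7° / √6.6 = 0.8508/2.569 = 0.3312.
φ₁ = arccos(0.3312) ≈ 70.7°.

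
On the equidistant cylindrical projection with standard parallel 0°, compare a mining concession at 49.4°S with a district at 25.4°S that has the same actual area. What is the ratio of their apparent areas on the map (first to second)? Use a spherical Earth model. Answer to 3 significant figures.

1.39

In the plate carrée (x = Rλ, y = Rφ), meridians are true-scale (h = 1) and parallels are stretched by k = sec φ.
Areal scale at 49.4°: h·k = 1.000 × 1.537 = 1.537.
Areal scale at 25.4°: h·k = 1.000 × 1.107 = 1.107.
Ratio = 1.537/1.107 ≈ 1.39.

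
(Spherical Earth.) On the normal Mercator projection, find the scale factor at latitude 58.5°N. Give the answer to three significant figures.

1.91

For Mercator, h = k = sec φ (a conformal cylindrical projection has a single point scale, 1/cos φ).
k = 1/cos 58.5° = 1/0.5225 = 1.914.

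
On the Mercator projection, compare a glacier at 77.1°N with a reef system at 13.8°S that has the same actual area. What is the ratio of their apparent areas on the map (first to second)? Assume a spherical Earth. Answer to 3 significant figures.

Mercator is conformal with k = sec φ, so areal scale = k² = sec²φ.
At 77.1°: sec²(77.1°) = 1/0.2233² = 20.06.
At 13.8°: sec²(13.8°) = 1/0.9711² = 1.060.
Ratio = 20.06/1.060 = cos²(13.8°)/cos²(77.1°) ≈ 18.9.

18.9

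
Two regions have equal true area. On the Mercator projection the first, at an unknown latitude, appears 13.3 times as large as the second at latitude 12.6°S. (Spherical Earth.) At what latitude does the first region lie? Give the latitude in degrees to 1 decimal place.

On Mercator, (apparent₁)/(apparent₂) = sec²φ₁ / sec²φ₂ when true areas are equal.
cos²φ₂ / cos²φ₁ = 13.3  ⇒  cos φ₁ = cos 12.6° / √13.3 = 0.9759/3.647 = 0.2676.
φ₁ = arccos(0.2676) ≈ 74.5°.

74.5°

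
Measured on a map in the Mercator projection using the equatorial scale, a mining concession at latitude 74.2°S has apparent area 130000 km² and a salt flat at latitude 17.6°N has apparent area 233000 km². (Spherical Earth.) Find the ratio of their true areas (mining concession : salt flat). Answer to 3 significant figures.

Since Mercator area scale is 1/cos²φ, the true area equals the apparent area multiplied by cos²φ.
True area of mining concession: 130000 × cos²(74.2°) = 130000 × 0.07414 = 9638 km².
True area of salt flat: 233000 × cos²(17.6°) = 233000 × 0.9086 = 211700 km².
Ratio = 9638 / 211700 ≈ 0.0455.

0.0455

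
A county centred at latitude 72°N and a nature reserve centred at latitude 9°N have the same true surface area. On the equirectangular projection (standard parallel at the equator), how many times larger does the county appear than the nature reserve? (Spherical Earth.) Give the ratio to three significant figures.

In the plate carrée (x = Rλ, y = Rφ), meridians are true-scale (h = 1) and parallels are stretched by k = sec φ.
Areal scale at 72°: h·k = 1.000 × 3.236 = 3.236.
Areal scale at 9°: h·k = 1.000 × 1.012 = 1.012.
Ratio = 3.236/1.012 ≈ 3.20.

3.20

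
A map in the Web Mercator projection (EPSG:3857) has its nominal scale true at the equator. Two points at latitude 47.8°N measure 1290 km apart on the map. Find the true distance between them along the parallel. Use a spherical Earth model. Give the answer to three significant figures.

The Mercator projection is conformal; its linear scale factor is the same in every direction and equals sec φ = 1/cos φ.
Along the parallel at 47.8°, map distances are exaggerated by k = sec 47.8° = 1.489.
True distance = 1290 / 1.489 = 1290 × cos 47.8° ≈ 867 km.

867 km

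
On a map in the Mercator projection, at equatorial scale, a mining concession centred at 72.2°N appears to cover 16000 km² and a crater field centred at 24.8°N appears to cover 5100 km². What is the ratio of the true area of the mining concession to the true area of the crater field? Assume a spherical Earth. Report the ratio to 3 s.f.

Mercator's areal exaggeration is sec²φ; hence true area = (apparent area) · cos²φ.
True area of mining concession: 16000 × cos²(72.2°) = 16000 × 0.09345 = 1495 km².
True area of crater field: 5100 × cos²(24.8°) = 5100 × 0.8241 = 4203 km².
Ratio = 1495 / 4203 ≈ 0.356.

0.356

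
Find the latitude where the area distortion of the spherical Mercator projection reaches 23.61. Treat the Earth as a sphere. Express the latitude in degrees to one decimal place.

78.1°

Mercator areal scale is sec²φ.
sec²φ = 23.61  ⇒  cos²φ = 0.04235  ⇒  cos φ = 0.2058.
φ = arccos(0.2058) ≈ 78.1°.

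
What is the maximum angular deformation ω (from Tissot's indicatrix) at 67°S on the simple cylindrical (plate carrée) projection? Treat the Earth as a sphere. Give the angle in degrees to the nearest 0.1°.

52.0°

Plate carrée maps x = Rλ, y = Rφ. The meridian scale is h = 1 and the parallel scale is k = 1/cos φ = sec φ.
At 67°: h = 1.000, k = 2.559; principal scales a = 2.559, b = 1.000.
sin(ω/2) = (a − b)/(a + b) = 1.559/3.559 = 0.4381, so ω = 2 arcsin(0.4381) ≈ 52.0°.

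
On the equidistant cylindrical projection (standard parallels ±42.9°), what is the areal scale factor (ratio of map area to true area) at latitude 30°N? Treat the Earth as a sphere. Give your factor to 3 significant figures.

0.846

In the equirectangular projection with standard parallel φ₀ = 42.9° (x = Rλ cos φ₀, y = Rφ), meridians are true-scale (h = 1) and the parallel scale is k = cos φ₀ / cos φ.
Areal scale = h·k = 1 × cos φ₀ / cos φ; at 30°, h = 1.000, k = 0.8459, so h·k = 0.8459.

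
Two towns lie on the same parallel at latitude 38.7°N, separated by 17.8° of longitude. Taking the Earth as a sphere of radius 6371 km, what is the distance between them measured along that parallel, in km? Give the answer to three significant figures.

1540 km

Arc length along a parallel = R cos φ · Δλ (with Δλ in radians).
= 6371 × cos 38.7° × (17.8° × π/180) = 6371 × 0.7804 × 0.3107 ≈ 1540 km.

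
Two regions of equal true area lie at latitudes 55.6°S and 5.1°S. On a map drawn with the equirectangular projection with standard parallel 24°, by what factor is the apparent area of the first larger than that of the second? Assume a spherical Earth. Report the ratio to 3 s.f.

In the equirectangular projection with standard parallel φ₀ = 24° (x = Rλ cos φ₀, y = Rφ), meridians are true-scale (h = 1) and the parallel scale is k = cos φ₀ / cos φ.
Areal scale at 55.6°: h·k = 1.000 × 1.617 = 1.617.
Areal scale at 5.1°: h·k = 1.000 × 0.9172 = 0.9172.
Ratio = 1.617/0.9172 ≈ 1.76.

1.76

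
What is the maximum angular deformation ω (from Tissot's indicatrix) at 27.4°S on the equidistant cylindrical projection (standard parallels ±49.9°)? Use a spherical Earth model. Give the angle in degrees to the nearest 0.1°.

The equidistant cylindrical projection with φ₀ = 49.9° has h = 1 (meridians true) and k = cos φ₀ / cos φ along parallels.
At 27.4°: h = 1.000, k = 0.7255; principal scales a = 1.000, b = 0.7255.
sin(ω/2) = (a − b)/(a + b) = 0.2745/1.726 = 0.1591, so ω = 2 arcsin(0.1591) ≈ 18.3°.

18.3°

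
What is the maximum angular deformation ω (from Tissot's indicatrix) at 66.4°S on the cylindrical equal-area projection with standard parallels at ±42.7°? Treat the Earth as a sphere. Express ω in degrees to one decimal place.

For cylindrical equal-area with standard parallel φ₀, h = cos φ / cos φ₀ and k = cos φ₀ / cos φ, so h·k = 1.
At 66.4°: h = 0.5448, k = 1.836; principal scales a = 1.836, b = 0.5448.
sin(ω/2) = (a − b)/(a + b) = 1.291/2.380 = 0.5423, so ω = 2 arcsin(0.5423) ≈ 65.7°.

65.7°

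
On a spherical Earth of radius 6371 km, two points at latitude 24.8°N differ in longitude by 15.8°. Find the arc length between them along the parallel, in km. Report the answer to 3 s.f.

1590 km

Arc length along a parallel = R cos φ · Δλ (with Δλ in radians).
= 6371 × cos 24.8° × (15.8° × π/180) = 6371 × 0.9078 × 0.2758 ≈ 1590 km.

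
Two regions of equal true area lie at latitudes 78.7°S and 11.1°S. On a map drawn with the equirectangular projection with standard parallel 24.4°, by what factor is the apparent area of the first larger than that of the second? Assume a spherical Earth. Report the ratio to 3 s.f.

In the equirectangular projection with standard parallel φ₀ = 24.4° (x = Rλ cos φ₀, y = Rφ), meridians are true-scale (h = 1) and the parallel scale is k = cos φ₀ / cos φ.
Areal scale at 78.7°: h·k = 1.000 × 4.648 = 4.648.
Areal scale at 11.1°: h·k = 1.000 × 0.9280 = 0.9280.
Ratio = 4.648/0.9280 ≈ 5.01.

5.01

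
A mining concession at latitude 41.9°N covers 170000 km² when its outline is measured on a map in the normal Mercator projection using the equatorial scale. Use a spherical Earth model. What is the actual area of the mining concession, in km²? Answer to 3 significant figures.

94200 km²

For Mercator, h = k = sec φ (a conformal cylindrical projection has a single point scale, 1/cos φ).
Areal scale = k² = sec²φ = 1/cos²(41.9°) = 1/0.7443² = 1.805.
True area = apparent / (areal scale) = 170000 / 1.805 ≈ 94200 km².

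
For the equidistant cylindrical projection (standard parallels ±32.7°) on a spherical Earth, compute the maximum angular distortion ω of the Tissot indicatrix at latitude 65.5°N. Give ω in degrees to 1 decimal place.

In the equirectangular projection with standard parallel φ₀ = 32.7° (x = Rλ cos φ₀, y = Rφ), meridians are true-scale (h = 1) and the parallel scale is k = cos φ₀ / cos φ.
At 65.5°: h = 1.000, k = 2.029; principal scales a = 2.029, b = 1.000.
sin(ω/2) = (a − b)/(a + b) = 1.029/3.029 = 0.3398, so ω = 2 arcsin(0.3398) ≈ 39.7°.

39.7°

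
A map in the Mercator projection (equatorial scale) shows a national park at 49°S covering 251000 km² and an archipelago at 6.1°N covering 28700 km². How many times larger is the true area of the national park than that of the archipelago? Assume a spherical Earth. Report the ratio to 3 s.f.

Mercator's areal exaggeration is sec²φ; hence true area = (apparent area) · cos²φ.
True area of national park: 251000 × cos²(49°) = 251000 × 0.4304 = 108000 km².
True area of archipelago: 28700 × cos²(6.1°) = 28700 × 0.9887 = 28380 km².
Ratio = 108000 / 28380 ≈ 3.81.

3.81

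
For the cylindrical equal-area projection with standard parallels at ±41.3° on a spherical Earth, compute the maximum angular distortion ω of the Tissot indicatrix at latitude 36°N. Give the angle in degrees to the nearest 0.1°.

8.5°

Cylindrical equal-area (φ₀ = 41.3°): h = cos φ / cos 41.3° along meridians, k = cos 41.3° / cos φ along parallels; h·k = 1.
At 36°: h = 1.077, k = 0.9286; principal scales a = 1.077, b = 0.9286.
sin(ω/2) = (a − b)/(a + b) = 0.1483/2.005 = 0.07393, so ω = 2 arcsin(0.07393) ≈ 8.5°.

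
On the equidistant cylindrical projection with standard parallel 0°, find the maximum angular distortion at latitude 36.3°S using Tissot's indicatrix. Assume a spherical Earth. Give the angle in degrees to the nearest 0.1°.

12.3°

For the equirectangular projection with φ₀ = 0 (plate carrée), h = 1 along meridians and k = sec φ along parallels.
At 36.3°: h = 1.000, k = 1.241; principal scales a = 1.241, b = 1.000.
sin(ω/2) = (a − b)/(a + b) = 0.2408/2.241 = 0.1075, so ω = 2 arcsin(0.1075) ≈ 12.3°.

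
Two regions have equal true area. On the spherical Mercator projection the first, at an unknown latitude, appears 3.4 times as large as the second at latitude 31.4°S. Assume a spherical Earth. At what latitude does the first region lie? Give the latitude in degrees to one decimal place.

62.4°

For equal true areas on Mercator, apparent areas scale as sec²φ, so the ratio is cos²φ₂ / cos²φ₁.
cos²φ₂ / cos²φ₁ = 3.4  ⇒  cos φ₁ = cos 31.4° / √3.4 = 0.8536/1.844 = 0.4629.
φ₁ = arccos(0.4629) ≈ 62.4°.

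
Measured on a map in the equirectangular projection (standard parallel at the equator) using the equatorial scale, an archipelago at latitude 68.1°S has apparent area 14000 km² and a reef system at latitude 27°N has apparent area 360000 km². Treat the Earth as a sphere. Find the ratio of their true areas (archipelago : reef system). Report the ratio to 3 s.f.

0.0163

On the plate carrée, areal scale = h·k = 1 × sec φ, so true area = apparent × cos φ.
True area of archipelago: 14000 × cos(68.1°) = 14000 × 0.3730 = 5222 km².
True area of reef system: 360000 × cos(27°) = 360000 × 0.8910 = 320800 km².
Ratio = 5222 / 320800 ≈ 0.0163.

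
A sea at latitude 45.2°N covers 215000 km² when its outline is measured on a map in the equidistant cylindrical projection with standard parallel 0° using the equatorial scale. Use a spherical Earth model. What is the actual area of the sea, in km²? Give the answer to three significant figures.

In the plate carrée (x = Rλ, y = Rφ), meridians are true-scale (h = 1) and parallels are stretched by k = sec φ.
Areal scale = h·k = 1 × sec φ; at 45.2°, h = 1.000, k = 1.419, so h·k = 1.419.
True area = apparent / (areal scale) = 215000 / 1.419 ≈ 151000 km².

151000 km²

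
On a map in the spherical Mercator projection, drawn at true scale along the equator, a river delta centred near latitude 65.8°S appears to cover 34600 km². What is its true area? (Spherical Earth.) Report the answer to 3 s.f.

For Mercator, h = k = sec φ (a conformal cylindrical projection has a single point scale, 1/cos φ).
Areal scale = k² = sec²φ = 1/cos²(65.8°) = 1/0.4099² = 5.951.
True area = apparent / (areal scale) = 34600 / 5.951 ≈ 5810 km².

5810 km²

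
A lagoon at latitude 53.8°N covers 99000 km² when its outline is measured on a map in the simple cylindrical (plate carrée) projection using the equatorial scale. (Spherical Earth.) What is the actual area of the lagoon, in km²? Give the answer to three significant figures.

58500 km²

For the equirectangular projection with φ₀ = 0 (plate carrée), h = 1 along meridians and k = sec φ along parallels.
Areal scale = h·k = 1 × sec φ; at 53.8°, h = 1.000, k = 1.693, so h·k = 1.693.
True area = apparent / (areal scale) = 99000 / 1.693 ≈ 58500 km².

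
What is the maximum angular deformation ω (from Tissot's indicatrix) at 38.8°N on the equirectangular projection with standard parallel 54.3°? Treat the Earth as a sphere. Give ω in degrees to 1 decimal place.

The equidistant cylindrical projection with φ₀ = 54.3° has h = 1 (meridians true) and k = cos φ₀ / cos φ along parallels.
At 38.8°: h = 1.000, k = 0.7488; principal scales a = 1.000, b = 0.7488.
sin(ω/2) = (a − b)/(a + b) = 0.2512/1.749 = 0.1437, so ω = 2 arcsin(0.1437) ≈ 16.5°.

16.5°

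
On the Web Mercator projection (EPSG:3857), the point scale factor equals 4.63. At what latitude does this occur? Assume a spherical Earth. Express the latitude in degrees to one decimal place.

Mercator scale is k = sec φ = 1/cos φ.
1/cos φ = 4.63  ⇒  cos φ = 0.2160  ⇒  φ = arccos(0.2160) ≈ 77.5°.

77.5°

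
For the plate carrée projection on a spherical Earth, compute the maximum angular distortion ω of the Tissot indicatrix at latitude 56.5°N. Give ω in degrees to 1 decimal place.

In the plate carrée (x = Rλ, y = Rφ), meridians are true-scale (h = 1) and parallels are stretched by k = sec φ.
At 56.5°: h = 1.000, k = 1.812; principal scales a = 1.812, b = 1.000.
sin(ω/2) = (a − b)/(a + b) = 0.8118/2.812 = 0.2887, so ω = 2 arcsin(0.2887) ≈ 33.6°.

33.6°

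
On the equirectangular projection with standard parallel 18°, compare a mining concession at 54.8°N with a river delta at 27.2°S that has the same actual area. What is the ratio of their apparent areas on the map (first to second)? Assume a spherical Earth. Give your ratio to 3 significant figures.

The equidistant cylindrical projection with φ₀ = 18° has h = 1 (meridians true) and k = cos φ₀ / cos φ along parallels.
Areal scale at 54.8°: h·k = 1.000 × 1.650 = 1.650.
Areal scale at 27.2°: h·k = 1.000 × 1.069 = 1.069.
Ratio = 1.650/1.069 ≈ 1.54.

1.54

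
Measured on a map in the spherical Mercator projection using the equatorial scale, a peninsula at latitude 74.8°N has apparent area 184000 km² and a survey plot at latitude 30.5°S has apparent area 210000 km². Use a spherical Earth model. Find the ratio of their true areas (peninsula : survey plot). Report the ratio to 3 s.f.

0.0811

Mercator's areal exaggeration is sec²φ; hence true area = (apparent area) · cos²φ.
True area of peninsula: 184000 × cos²(74.8°) = 184000 × 0.06874 = 12650 km².
True area of survey plot: 210000 × cos²(30.5°) = 210000 × 0.7424 = 155900 km².
Ratio = 12650 / 155900 ≈ 0.0811.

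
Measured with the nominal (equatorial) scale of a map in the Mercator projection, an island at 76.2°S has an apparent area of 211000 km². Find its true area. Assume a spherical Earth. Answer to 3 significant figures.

For Mercator, h = k = sec φ (a conformal cylindrical projection has a single point scale, 1/cos φ).
Areal scale = k² = sec²φ = 1/cos²(76.2°) = 1/0.2385² = 17.58.
True area = apparent / (areal scale) = 211000 / 17.58 ≈ 12000 km².

12000 km²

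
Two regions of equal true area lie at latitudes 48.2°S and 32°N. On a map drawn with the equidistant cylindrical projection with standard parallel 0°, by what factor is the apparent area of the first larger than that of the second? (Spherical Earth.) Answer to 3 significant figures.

For the equirectangular projection with φ₀ = 0 (plate carrée), h = 1 along meridians and k = sec φ along parallels.
Areal scale at 48.2°: h·k = 1.000 × 1.500 = 1.500.
Areal scale at 32°: h·k = 1.000 × 1.179 = 1.179.
Ratio = 1.500/1.179 ≈ 1.27.

1.27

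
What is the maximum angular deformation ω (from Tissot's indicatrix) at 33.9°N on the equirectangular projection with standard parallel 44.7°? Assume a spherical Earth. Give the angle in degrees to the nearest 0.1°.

8.9°

With standard parallel φ₀ = 44.7°, the equirectangular projection gives x = Rλ cos φ₀, y = Rφ, so h = 1 and k = cos 44.7° / cos φ.
At 33.9°: h = 1.000, k = 0.8564; principal scales a = 1.000, b = 0.8564.
sin(ω/2) = (a − b)/(a + b) = 0.1436/1.856 = 0.07737, so ω = 2 arcsin(0.07737) ≈ 8.9°.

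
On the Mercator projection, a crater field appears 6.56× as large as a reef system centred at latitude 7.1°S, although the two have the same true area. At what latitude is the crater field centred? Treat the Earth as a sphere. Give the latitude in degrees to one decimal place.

67.2°

On Mercator, (apparent₁)/(apparent₂) = sec²φ₁ / sec²φ₂ when true areas are equal.
cos²φ₂ / cos²φ₁ = 6.56  ⇒  cos φ₁ = cos 7.1° / √6.56 = 0.9923/2.561 = 0.3874.
φ₁ = arccos(0.3874) ≈ 67.2°.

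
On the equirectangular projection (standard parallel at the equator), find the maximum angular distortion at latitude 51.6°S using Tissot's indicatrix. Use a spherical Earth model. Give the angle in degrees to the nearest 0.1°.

For the equirectangular projection with φ₀ = 0 (plate carrée), h = 1 along meridians and k = sec φ along parallels.
At 51.6°: h = 1.000, k = 1.610; principal scales a = 1.610, b = 1.000.
sin(ω/2) = (a − b)/(a + b) = 0.6099/2.610 = 0.2337, so ω = 2 arcsin(0.2337) ≈ 27.0°.

27.0°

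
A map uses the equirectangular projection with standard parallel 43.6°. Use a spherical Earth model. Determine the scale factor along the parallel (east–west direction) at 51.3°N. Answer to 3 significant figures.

With standard parallel φ₀ = 43.6°, the equirectangular projection gives x = Rλ cos φ₀, y = Rφ, so h = 1 and k = cos 43.6° / cos φ.
k = cos 43.6° / cos 51.3° = 0.7242/0.6252 = 1.158.

1.16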